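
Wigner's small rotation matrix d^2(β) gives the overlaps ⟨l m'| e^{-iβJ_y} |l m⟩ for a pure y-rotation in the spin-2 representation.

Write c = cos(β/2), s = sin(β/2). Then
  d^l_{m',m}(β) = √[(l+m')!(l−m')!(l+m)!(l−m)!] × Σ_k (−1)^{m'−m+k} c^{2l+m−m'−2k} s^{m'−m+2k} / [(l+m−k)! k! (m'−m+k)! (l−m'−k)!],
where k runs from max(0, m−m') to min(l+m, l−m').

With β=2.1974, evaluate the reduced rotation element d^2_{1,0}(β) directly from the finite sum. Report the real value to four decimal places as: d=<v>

d^2_{1,0}(β=2.1974) via Wigner's sum:
c=cos(2.1974/2)=0.454754, s=sin(2.1974/2)=0.890617; N=√[6·1·2·2]=4.898979
k: max(0,(0)−(1))=0 … min(2+(0),2−(1))=1
  k=0: (−1)^1·4.8990/(2)·0.4548^3·0.8906^1 = -0.205162
  k=1: (−1)^2·4.8990/(2)·0.4548^1·0.8906^3 = +0.786910
d^2_{1,0}(2.1974) = -0.205162 +0.786910 = +0.581748

d=0.5817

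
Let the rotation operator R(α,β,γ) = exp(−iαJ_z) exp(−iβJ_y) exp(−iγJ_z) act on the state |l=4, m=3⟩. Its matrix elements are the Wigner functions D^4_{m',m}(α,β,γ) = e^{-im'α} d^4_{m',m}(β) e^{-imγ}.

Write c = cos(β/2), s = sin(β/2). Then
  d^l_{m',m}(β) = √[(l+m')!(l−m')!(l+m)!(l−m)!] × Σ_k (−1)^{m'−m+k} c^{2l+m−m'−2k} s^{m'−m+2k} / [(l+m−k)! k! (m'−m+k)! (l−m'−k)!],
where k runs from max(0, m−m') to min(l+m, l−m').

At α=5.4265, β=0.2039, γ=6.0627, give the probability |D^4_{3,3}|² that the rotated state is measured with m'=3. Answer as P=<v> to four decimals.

D^4_{3,3}(5.4265,0.2039,6.0627) = e^{-i·3·5.4265}·d^4_{3,3}(0.2039)·e^{-i·3·6.0627}. Compute d first:
Half-angle: c=0.994808, s=0.101773. N=√(5040·1·5040·1)=5040.000000
Admissible k: 0..1 (factorial args all ≥0)
  k=0: (−1)^0·5040.0000/(5040)·0.9948^8·0.1018^0 = +0.959208
  k=1: (−1)^1·5040.0000/(720)·0.9948^6·0.1018^2 = -0.070275
d^4_{3,3}(0.2039) = +0.959208 -0.070275 = +0.888933
|D^4_{3,3}|² = |d^4_{3,3}(β)|² = (+0.888933)² = 0.790201 (the z-rotation phases have unit modulus)

P=0.7902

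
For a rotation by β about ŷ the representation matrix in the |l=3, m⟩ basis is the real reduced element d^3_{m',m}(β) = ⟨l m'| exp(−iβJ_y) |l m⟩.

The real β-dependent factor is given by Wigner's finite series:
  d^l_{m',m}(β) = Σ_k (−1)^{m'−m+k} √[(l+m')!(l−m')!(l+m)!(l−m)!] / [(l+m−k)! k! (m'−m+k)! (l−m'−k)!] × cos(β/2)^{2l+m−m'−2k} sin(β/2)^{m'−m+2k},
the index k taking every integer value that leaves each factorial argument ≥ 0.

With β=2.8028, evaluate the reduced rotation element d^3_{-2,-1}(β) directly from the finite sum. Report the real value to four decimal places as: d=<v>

d=-0.0286

d^3_{-2,-1}(β=2.8028) via Wigner's sum:
c=cos(2.8028/2)=0.168587, s=sin(2.8028/2)=0.985687; N=√[1·120·2·24]=75.894664
Admissible k: 1..2 (factorial args all ≥0)
  k=1: (−1)^0·75.8947/(24)·0.1686^5·0.9857^1 = +0.000424
  k=2: (−1)^1·75.8947/(12)·0.1686^3·0.9857^3 = -0.029022
d^3_{-2,-1}(2.8028) = +0.000424 -0.029022 = -0.028597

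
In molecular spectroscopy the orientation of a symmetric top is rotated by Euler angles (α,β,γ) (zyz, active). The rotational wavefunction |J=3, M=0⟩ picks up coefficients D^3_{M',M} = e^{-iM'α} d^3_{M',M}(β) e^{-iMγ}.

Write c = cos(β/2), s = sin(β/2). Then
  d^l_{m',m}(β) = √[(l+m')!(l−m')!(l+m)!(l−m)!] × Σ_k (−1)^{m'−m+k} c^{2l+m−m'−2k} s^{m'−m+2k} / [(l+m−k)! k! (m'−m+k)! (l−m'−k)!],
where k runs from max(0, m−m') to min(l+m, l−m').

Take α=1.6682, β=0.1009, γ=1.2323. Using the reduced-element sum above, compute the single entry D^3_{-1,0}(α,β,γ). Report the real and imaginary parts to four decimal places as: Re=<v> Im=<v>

Split into d^3_{-1,0}(β=0.1009) × two z-phases.
c=cos(0.1009/2)=0.998728, s=sin(0.1009/2)=0.050429; N=√[2·24·6·6]=41.569219
Admissible k: 1..3 (factorial args all ≥0)
  k=1: (−1)^0·41.5692/(12)·0.9987^5·0.0504^1 = +0.173581
  k=2: (−1)^1·41.5692/(4)·0.9987^3·0.0504^3 = -0.001328
  k=3: (−1)^2·41.5692/(12)·0.9987^1·0.0504^5 = +0.000001
d^3_{-1,0}(0.1009) = +0.173581 -0.001328 +0.000001 = +0.172255
D = (-0.097250+0.995260i)·(+0.172255)·(+1.000000+0.000000i) = -0.016752+0.171438i

Re=-0.0168 Im=0.1714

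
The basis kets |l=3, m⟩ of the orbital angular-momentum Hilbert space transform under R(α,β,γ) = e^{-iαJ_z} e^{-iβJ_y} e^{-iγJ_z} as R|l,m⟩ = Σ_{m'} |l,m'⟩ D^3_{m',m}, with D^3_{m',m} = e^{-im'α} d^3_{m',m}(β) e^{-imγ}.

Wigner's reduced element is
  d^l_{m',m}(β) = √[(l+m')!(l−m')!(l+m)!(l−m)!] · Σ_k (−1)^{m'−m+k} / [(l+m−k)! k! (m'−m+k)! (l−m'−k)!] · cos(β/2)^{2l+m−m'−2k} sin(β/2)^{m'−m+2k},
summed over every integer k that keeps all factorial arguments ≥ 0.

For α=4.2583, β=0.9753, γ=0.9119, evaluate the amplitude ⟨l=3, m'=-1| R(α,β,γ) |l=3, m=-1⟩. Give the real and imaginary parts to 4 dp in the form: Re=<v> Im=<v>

First d^3_{-1,-1}(β=0.9753), then the phase factors e^{-i(-1)α} and e^{-i(-1)γ}:
c=cos(0.9753/2)=0.883436, s=sin(0.9753/2)=0.468551; N=√[2·24·2·24]=48.000000
The bounds max(0,m−m')=0 and min(l+m,l−m')=2 give 3 terms
  k=0: (−1)^0·48.0000/(48)·0.8834^6·0.4686^0 = +0.475392
  k=1: (−1)^1·48.0000/(6)·0.8834^4·0.4686^2 = -1.069806
  k=2: (−1)^2·48.0000/(8)·0.8834^2·0.4686^4 = +0.225699
d^3_{-1,-1}(0.9753) = +0.475392 -1.069806 +0.225699 = -0.368715
D = (-0.438644-0.898661i)·(-0.368715)·(+0.612245+0.790668i) = -0.162967+0.330746i

Re=-0.1630 Im=0.3307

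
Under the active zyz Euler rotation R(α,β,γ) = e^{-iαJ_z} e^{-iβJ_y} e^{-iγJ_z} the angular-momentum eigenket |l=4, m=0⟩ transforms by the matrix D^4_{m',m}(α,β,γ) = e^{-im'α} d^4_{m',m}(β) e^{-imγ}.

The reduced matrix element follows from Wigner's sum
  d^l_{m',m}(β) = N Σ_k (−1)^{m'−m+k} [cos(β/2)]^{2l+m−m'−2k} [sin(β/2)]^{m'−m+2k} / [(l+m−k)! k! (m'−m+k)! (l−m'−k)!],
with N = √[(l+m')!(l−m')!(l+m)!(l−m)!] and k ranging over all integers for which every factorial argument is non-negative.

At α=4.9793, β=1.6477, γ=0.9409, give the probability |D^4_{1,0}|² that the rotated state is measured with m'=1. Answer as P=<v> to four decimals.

D^4_{1,0}(4.9793,1.6477,0.9409) = e^{-i·1·4.9793}·d^4_{1,0}(1.6477)·e^{-i·0·0.9409}. Compute d first:
Half-angle: c=0.679401, s=0.733767. N=√(120·6·24·24)=643.987578
k∈{0,1,2,3} keeps every argument non-negative
  k=0: (−1)^1·643.9876/(144)·0.6794^7·0.7338^1 = -0.219259
  k=1: (−1)^2·643.9876/(24)·0.6794^5·0.7338^3 = +1.534519
  k=2: (−1)^3·643.9876/(24)·0.6794^3·0.7338^5 = -1.789930
  k=3: (−1)^4·643.9876/(144)·0.6794^1·0.7338^7 = +0.347975
d^4_{1,0}(1.6477) = -0.219259 +1.534519 -1.789930 +0.347975 = -0.126694
|D^4_{1,0}|² = |d^4_{1,0}(β)|² = (-0.126694)² = 0.016051 (the z-rotation phases have unit modulus)

P=0.0161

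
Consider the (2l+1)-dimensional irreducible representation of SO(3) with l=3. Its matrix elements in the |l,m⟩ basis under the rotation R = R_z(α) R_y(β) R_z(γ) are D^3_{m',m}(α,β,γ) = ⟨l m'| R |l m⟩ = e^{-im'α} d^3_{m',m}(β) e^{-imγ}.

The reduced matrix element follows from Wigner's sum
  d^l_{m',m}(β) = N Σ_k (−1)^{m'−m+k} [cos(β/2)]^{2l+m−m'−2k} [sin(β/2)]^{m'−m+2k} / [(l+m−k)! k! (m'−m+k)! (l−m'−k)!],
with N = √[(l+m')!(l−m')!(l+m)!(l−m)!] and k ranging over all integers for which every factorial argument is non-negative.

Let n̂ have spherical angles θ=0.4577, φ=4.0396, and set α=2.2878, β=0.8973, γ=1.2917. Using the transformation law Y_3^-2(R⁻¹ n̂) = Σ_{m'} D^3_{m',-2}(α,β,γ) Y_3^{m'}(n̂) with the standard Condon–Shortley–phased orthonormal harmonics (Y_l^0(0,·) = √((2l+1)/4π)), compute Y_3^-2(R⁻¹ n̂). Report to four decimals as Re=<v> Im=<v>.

Re=-0.3373 Im=-0.1805

Need the full column D^3_{m',-2} for m'=−3..3 at α=2.2878, β=0.8973, γ=1.2917.
cos(β/2)=0.901033, sin(β/2)=0.433750
d^3_{-3,-2}: single k=1 term ⇒ +0.630985;  D = -0.630832-0.013894i
d^3_{-2,-2}: k∈[0..1] ⇒ +0.535113 -0.620029 = -0.084916;  D = -0.054377-0.065221i
d^3_{-1,-2}: k∈[0..1] ⇒ -0.814599 +0.377546 = -0.437053;  D = -0.069117+0.431553i
d^3_{0,-2}: k∈[0..1] ⇒ +0.679207 -0.157398 = +0.521810;  D = -0.442606+0.276379i
d^3_{1,-2}: k∈[0..1] ⇒ -0.377546 +0.043746 = -0.333800;  D = -0.319322-0.097241i
d^3_{2,-2}: k∈[0..1] ⇒ +0.143684 -0.006659 = +0.137024;  D = -0.056049-0.125037i
d^3_{3,-2}: single k=0 term ⇒ -0.033885;  D = +0.014199-0.030767i
Y_3^{m'}(θ=0.4577,φ=4.0396) and Σ D·Y over m':
  (-0.6308-0.0139i)·(+0.0325+0.0156i)  (-0.0544-0.0652i)·(-0.0400-0.1745i)  (-0.0691+0.4316i)·(-0.2691+0.3377i)  (-0.4426+0.2764i)·(+0.3427+0.0000i)  (-0.3193-0.0972i)·(+0.2691+0.3377i)  (-0.0560-0.1250i)·(-0.0400+0.1745i)  (+0.0142-0.0308i)·(-0.0325+0.0156i)
Y_3^-2(R⁻¹ n̂) = -0.337293-0.180505i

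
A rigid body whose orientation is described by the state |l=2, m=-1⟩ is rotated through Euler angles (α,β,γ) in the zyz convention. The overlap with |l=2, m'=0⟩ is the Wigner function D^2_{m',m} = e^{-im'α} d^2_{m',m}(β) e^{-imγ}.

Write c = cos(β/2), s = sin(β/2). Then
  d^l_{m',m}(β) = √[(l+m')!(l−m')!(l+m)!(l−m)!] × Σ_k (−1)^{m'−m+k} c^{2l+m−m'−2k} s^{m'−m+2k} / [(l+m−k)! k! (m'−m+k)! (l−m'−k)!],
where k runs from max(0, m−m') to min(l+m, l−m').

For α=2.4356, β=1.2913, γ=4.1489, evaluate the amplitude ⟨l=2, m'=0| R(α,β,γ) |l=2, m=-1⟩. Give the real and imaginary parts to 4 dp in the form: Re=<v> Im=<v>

Split into d^2_{0,-1}(β=1.2913) × two z-phases.
With c≡cos(β/2)=0.798709 and s≡sin(β/2)=0.601718, N=[2·2·1·6]^{1/2}=4.898979
k∈{0,1} keeps every argument non-negative
  k=0: (−1)^1·4.8990/(2)·0.7987^3·0.6017^1 = -0.750990
  k=1: (−1)^2·4.8990/(2)·0.7987^1·0.6017^3 = +0.426229
d^2_{0,-1}(1.2913) = -0.750990 +0.426229 = -0.324761
D = (+1.000000+0.000000i)·(-0.324761)·(-0.534139-0.845397i) = +0.173468+0.274552i

Re=0.1735 Im=0.2746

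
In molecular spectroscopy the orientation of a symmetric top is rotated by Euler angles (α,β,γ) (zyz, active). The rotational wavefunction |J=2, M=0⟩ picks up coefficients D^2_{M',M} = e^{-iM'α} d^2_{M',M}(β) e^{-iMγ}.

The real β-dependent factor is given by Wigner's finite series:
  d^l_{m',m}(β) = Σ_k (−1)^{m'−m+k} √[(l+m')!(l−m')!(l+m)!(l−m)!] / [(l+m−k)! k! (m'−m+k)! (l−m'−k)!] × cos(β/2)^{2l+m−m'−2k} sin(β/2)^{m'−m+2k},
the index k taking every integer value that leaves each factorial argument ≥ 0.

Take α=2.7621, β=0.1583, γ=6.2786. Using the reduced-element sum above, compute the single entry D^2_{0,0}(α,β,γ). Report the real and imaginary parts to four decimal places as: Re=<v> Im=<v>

D^2_{0,0}(2.7621,0.1583,6.2786) = e^{-i·0·2.7621}·d^2_{0,0}(0.1583)·e^{-i·0·6.2786}. Compute d first:
With c≡cos(β/2)=0.996869 and s≡sin(β/2)=0.079067, N=[2·2·2·2]^{1/2}=4.000000
k: max(0,(0)−(0))=0 … min(2+(0),2−(0))=2
  k=0: (−1)^0·4.0000/(4)·0.9969^4·0.0791^0 = +0.987536
  k=1: (−1)^1·4.0000/(1)·0.9969^2·0.0791^2 = -0.024850
  k=2: (−1)^2·4.0000/(4)·0.9969^0·0.0791^4 = +0.000039
d^2_{0,0}(0.1583) = +0.987536 -0.024850 +0.000039 = +0.962725
D = (+1.000000+0.000000i)·(+0.962725)·(+1.000000+0.000000i) = +0.962725+0.000000i

Re=0.9627 Im=0.0000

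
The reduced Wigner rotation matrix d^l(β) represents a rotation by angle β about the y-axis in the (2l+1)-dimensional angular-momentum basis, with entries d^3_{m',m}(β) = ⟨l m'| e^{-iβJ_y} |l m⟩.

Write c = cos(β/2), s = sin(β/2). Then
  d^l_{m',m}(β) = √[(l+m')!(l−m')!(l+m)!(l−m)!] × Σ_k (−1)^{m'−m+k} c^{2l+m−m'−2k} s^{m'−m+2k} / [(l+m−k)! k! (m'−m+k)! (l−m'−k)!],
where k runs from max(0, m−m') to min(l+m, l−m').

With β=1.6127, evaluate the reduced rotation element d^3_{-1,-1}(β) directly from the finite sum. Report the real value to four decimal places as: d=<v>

d^3_{-1,-1}(β=1.6127) via Wigner's sum:
c=cos(1.6127/2)=0.692137, s=sin(1.6127/2)=0.721766; N=√[2·24·2·24]=48.000000
k: max(0,(-1)−(-1))=0 … min(3+(-1),3−(-1))=2
  k=0: (−1)^0·48.0000/(48)·0.6921^6·0.7218^0 = +0.109940
  k=1: (−1)^1·48.0000/(6)·0.6921^4·0.7218^2 = -0.956427
  k=2: (−1)^2·48.0000/(8)·0.6921^2·0.7218^4 = +0.780047
d^3_{-1,-1}(1.6127) = +0.109940 -0.956427 +0.780047 = -0.066440

d=-0.0664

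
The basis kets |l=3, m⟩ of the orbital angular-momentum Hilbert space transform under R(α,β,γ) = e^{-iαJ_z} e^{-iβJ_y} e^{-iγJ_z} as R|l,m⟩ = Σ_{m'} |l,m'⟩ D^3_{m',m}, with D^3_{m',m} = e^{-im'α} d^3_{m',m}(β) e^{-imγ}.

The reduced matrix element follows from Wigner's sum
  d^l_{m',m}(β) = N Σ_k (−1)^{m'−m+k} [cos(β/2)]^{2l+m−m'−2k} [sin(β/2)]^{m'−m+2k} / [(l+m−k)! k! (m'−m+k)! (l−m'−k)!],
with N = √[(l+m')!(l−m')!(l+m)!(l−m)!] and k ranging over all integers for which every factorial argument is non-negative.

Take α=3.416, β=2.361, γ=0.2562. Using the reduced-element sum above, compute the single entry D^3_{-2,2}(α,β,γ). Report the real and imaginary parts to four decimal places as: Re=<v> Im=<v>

D^3_{-2,2}(3.416,2.361,0.2562) = e^{-i·-2·3.416}·d^3_{-2,2}(2.361)·e^{-i·2·0.2562}. Compute d first:
c=cos(2.361/2)=0.380462, s=sin(2.361/2)=0.924796; N=√[1·120·120·1]=120.000000
Admissible k: 4..5 (factorial args all ≥0)
  k=4: (−1)^0·120.0000/(24)·0.3805^2·0.9248^4 = +0.529393
  k=5: (−1)^1·120.0000/(120)·0.3805^0·0.9248^6 = -0.625571
d^3_{-2,2}(2.361) = +0.529393 -0.625571 = -0.096178
D = (+0.853143+0.521676i)·(-0.096178)·(+0.871570-0.490270i) = -0.096114-0.003502i

Re=-0.0961 Im=-0.0035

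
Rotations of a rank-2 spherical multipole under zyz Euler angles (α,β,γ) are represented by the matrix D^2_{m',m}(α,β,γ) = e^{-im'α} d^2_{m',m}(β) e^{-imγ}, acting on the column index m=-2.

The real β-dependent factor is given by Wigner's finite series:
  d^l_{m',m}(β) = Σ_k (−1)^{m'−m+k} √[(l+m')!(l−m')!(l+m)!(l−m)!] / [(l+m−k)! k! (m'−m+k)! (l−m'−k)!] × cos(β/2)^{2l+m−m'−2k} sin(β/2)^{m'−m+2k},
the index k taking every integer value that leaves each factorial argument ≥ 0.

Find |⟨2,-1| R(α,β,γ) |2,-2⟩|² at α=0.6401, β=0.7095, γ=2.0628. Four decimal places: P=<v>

Split into d^2_{-1,-2}(β=0.7095) × two z-phases.
Half-angle: c=0.937733, s=0.347356. N=√(1·6·1·24)=12.000000
k∈{0} keeps every argument non-negative
  k=0: (−1)^1·12.0000/(6)·0.9377^3·0.3474^1 = -0.572853
d^2_{-1,-2}(0.7095) = -0.572853
|D^2_{-1,-2}|² = |d^2_{-1,-2}(β)|² = (-0.572853)² = 0.328160 (the z-rotation phases have unit modulus)

P=0.3282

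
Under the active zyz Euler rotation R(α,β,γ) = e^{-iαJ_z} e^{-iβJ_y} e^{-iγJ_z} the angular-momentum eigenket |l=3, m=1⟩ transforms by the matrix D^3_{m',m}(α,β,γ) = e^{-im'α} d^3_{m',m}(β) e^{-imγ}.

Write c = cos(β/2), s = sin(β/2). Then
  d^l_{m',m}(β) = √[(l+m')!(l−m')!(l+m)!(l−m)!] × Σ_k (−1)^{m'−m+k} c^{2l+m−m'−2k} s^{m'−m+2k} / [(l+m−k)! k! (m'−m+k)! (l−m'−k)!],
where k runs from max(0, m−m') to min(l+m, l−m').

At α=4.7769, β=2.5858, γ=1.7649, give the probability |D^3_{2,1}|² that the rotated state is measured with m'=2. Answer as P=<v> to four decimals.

P=0.0124

First d^3_{2,1}(β=2.5858), then the phase factors e^{-i(2)α} and e^{-i(1)γ}:
With c≡cos(β/2)=0.274333 and s≡sin(β/2)=0.961635, N=[120·1·24·2]^{1/2}=75.894664
The bounds max(0,m−m')=0 and min(l+m,l−m')=1 give 2 terms
  k=0: (−1)^1·75.8947/(24)·0.2743^5·0.9616^1 = -0.004725
  k=1: (−1)^2·75.8947/(12)·0.2743^3·0.9616^3 = +0.116117
d^3_{2,1}(2.5858) = -0.004725 +0.116117 = +0.111392
|D^3_{2,1}|² = |d^3_{2,1}(β)|² = (+0.111392)² = 0.012408 (the z-rotation phases have unit modulus)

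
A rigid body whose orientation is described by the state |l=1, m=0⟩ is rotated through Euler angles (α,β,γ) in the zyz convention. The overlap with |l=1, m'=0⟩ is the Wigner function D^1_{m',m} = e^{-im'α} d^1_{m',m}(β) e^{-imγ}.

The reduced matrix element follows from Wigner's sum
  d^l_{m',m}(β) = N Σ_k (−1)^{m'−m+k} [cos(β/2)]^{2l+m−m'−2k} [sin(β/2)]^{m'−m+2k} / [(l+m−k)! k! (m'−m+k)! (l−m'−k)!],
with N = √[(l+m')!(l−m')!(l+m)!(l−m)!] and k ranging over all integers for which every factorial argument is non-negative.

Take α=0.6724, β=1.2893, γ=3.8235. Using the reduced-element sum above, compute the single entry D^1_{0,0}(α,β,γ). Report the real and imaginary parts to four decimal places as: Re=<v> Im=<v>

Split into d^1_{0,0}(β=1.2893) × two z-phases.
With c≡cos(β/2)=0.799310 and s≡sin(β/2)=0.600919, N=[1·1·1·1]^{1/2}=1.000000
k∈{0,1} keeps every argument non-negative
  k=0: (−1)^0·1.0000/(1)·0.7993^2·0.6009^0 = +0.638897
  k=1: (−1)^1·1.0000/(1)·0.7993^0·0.6009^2 = -0.361103
d^1_{0,0}(1.2893) = +0.638897 -0.361103 = +0.277793
Phases: e^{-i·(0)·0.6724}=+1.000000+0.000000i, e^{-i·(0)·3.8235}=+1.000000+0.000000i ⇒ D=+0.277793+0.000000i

Re=0.2778 Im=0.0000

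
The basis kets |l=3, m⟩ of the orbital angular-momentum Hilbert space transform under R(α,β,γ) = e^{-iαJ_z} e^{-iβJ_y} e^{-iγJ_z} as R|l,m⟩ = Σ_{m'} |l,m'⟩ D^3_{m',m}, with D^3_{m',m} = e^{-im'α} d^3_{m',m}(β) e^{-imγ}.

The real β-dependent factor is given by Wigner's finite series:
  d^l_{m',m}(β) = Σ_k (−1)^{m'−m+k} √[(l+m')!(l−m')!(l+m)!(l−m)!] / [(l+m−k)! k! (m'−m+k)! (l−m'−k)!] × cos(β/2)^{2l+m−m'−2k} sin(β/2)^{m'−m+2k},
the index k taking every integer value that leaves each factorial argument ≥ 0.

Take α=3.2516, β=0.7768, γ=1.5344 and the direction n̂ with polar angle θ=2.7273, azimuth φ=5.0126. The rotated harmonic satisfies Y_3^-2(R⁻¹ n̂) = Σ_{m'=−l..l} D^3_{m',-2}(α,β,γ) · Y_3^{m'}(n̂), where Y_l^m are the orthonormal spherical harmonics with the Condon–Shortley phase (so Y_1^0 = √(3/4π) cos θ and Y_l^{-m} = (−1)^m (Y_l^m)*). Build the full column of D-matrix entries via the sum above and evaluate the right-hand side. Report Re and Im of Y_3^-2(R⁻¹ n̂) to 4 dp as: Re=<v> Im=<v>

Need the full column D^3_{m',-2} for m'=−3..3 at α=3.2516, β=0.7768, γ=1.5344.
cos(β/2)=0.925516, sin(β/2)=0.378708
d^3_{-3,-2}: single k=1 term ⇒ +0.629942;  D = +0.609216+0.160258i
d^3_{-2,-2}: k∈[0..1] ⇒ +0.628498 -0.526157 = +0.102341;  D = -0.101234-0.015013i
d^3_{-1,-2}: k∈[0..1] ⇒ -0.813251 +0.272330 = -0.540921;  D = -0.540546-0.020126i
d^3_{0,-2}: k∈[0..1] ⇒ +0.576376 -0.096504 = +0.479872;  D = -0.478601+0.034900i
d^3_{1,-2}: k∈[0..1] ⇒ -0.272330 +0.022799 = -0.249532;  D = -0.245374+0.045361i
d^3_{2,-2}: k∈[0..1] ⇒ +0.088096 -0.002950 = +0.085146;  D = -0.081522+0.024577i
d^3_{3,-2}: single k=0 term ⇒ -0.017660;  D = -0.016246+0.006923i
Y_3^{m'}(θ=2.7273,φ=5.0126) and Σ D·Y over m':
  (+0.6092+0.1603i)·(-0.0213-0.0169i)  (-0.1012-0.0150i)·(+0.1251-0.0856i)  (-0.5405-0.0201i)·(+0.1227+0.3964i)  (-0.4786+0.0349i)·(-0.4064+0.0000i)  (-0.2454+0.0454i)·(-0.1227+0.3964i)  (-0.0815+0.0246i)·(+0.1251+0.0856i)  (-0.0162+0.0069i)·(+0.0213-0.0169i)
Y_3^-2(R⁻¹ n̂) = +0.111533-0.344179i

Re=0.1115 Im=-0.3442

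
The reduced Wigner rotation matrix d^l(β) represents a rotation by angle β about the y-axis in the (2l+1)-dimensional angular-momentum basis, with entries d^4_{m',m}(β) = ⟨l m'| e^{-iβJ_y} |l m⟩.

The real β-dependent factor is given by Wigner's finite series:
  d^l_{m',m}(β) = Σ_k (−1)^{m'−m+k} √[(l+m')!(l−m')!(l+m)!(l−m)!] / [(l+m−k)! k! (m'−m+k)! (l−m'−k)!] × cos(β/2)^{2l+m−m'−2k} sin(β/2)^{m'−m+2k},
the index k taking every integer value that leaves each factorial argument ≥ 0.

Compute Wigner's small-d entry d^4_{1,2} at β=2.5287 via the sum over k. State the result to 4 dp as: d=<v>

d=0.2608

d^4_{1,2}(β=2.5287) via Wigner's sum:
With c≡cos(β/2)=0.301672 and s≡sin(β/2)=0.953412, N=[120·6·720·2]^{1/2}=1018.233765
k∈{1,2,3} keeps every argument non-negative
  k=1: (−1)^0·1018.2338/(240)·0.3017^7·0.9534^1 = +0.000920
  k=2: (−1)^1·1018.2338/(48)·0.3017^5·0.9534^3 = -0.045933
  k=3: (−1)^2·1018.2338/(72)·0.3017^3·0.9534^5 = +0.305861
d^4_{1,2}(2.5287) = +0.000920 -0.045933 +0.305861 = +0.260848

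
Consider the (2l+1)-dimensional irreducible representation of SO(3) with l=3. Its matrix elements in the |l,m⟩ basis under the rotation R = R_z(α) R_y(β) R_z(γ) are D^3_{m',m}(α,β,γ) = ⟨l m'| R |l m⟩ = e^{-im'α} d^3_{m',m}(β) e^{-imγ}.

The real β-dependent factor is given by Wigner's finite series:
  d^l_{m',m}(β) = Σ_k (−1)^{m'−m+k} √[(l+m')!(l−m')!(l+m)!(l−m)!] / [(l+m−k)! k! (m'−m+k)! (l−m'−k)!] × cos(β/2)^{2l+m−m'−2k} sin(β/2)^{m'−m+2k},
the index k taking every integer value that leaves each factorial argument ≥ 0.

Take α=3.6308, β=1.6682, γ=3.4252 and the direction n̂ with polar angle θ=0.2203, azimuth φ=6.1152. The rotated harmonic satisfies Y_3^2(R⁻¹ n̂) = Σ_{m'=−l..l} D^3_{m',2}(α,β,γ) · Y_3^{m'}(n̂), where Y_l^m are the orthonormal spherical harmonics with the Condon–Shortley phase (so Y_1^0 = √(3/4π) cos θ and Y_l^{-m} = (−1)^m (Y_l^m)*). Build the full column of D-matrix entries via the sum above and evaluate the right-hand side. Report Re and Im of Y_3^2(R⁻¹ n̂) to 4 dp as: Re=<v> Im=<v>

Re=-0.1682 Im=0.1896

Need the full column D^3_{m',2} for m'=−3..3 at α=3.6308, β=1.6682, γ=3.4252.
cos(β/2)=0.671845, sin(β/2)=0.740692
d^3_{-3,2}: single k=5 term ⇒ +0.366888;  D = -0.227944-0.287486i
d^3_{-2,2}: k∈[4..5] ⇒ +0.679295 -0.165130 = +0.514165;  D = +0.471305+0.205517i
d^3_{-1,2}: k∈[3..4] ⇒ +0.779381 -0.473650 = +0.305731;  D = -0.304801+0.023825i
d^3_{0,2}: k∈[2..3] ⇒ +0.612225 -0.744131 = -0.131905;  D = -0.111249+0.070871i
d^3_{1,2}: k∈[1..2] ⇒ +0.320614 -0.779381 = -0.458767;  D = +0.225709-0.399403i
d^3_{2,2}: k∈[0..1] ⇒ +0.091963 -0.558883 = -0.466920;  D = -0.011750+0.466772i
d^3_{3,2}: single k=0 term ⇒ -0.248346;  D = -0.111151-0.222084i
Y_3^{m'}(θ=0.2203,φ=6.1152) and Σ D·Y over m':
  (-0.2279-0.2875i)·(+0.0038+0.0021i)  (+0.4713+0.2055i)·(+0.0450+0.0157i)  (-0.3048+0.0238i)·(+0.2619+0.0444i)  (-0.1112+0.0709i)·(+0.6414+0.0000i)  (+0.2257-0.3994i)·(-0.2619+0.0444i)  (-0.0117+0.4668i)·(+0.0450-0.0157i)  (-0.1112-0.2221i)·(-0.0038+0.0021i)
Y_3^2(R⁻¹ n̂) = -0.168216+0.189628i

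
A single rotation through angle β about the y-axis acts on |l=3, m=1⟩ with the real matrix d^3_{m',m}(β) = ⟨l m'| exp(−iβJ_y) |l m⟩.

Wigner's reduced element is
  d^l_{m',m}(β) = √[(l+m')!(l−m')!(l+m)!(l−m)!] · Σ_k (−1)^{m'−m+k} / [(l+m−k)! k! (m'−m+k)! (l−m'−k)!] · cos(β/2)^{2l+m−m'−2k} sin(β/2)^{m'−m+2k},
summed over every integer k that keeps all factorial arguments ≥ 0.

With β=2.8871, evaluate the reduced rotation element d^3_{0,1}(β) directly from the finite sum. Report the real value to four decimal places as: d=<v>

d^3_{0,1}(β=2.8871) via Wigner's sum:
With c≡cos(β/2)=0.126903 and s≡sin(β/2)=0.991915, N=[6·6·24·2]^{1/2}=41.569219
k: max(0,(1)−(0))=1 … min(3+(1),3−(0))=3
  k=1: (−1)^0·41.5692/(12)·0.1269^5·0.9919^1 = +0.000113
  k=2: (−1)^1·41.5692/(4)·0.1269^3·0.9919^3 = -0.020728
  k=3: (−1)^2·41.5692/(12)·0.1269^1·0.9919^5 = +0.422120
d^3_{0,1}(2.8871) = +0.000113 -0.020728 +0.422120 = +0.401505

d=0.4015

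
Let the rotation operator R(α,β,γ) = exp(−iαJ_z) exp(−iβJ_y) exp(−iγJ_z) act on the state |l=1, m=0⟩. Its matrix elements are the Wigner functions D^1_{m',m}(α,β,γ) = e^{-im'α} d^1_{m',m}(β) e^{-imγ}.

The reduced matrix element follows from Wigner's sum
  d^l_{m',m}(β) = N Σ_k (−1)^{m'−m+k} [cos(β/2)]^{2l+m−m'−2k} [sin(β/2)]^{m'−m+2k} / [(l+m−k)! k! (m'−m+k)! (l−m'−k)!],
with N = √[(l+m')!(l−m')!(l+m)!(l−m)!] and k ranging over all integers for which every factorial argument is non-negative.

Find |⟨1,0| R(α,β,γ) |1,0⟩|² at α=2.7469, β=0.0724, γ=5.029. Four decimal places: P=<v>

Split into d^1_{0,0}(β=0.0724) × two z-phases.
c=cos(0.0724/2)=0.999345, s=sin(0.0724/2)=0.036192; N=√[1·1·1·1]=1.000000
Admissible k: 0..1 (factorial args all ≥0)
  k=0: (−1)^0·1.0000/(1)·0.9993^2·0.0362^0 = +0.998690
  k=1: (−1)^1·1.0000/(1)·0.9993^0·0.0362^2 = -0.001310
d^1_{0,0}(0.0724) = +0.998690 -0.001310 = +0.997380
|D^1_{0,0}|² = |d^1_{0,0}(β)|² = (+0.997380)² = 0.994767 (the z-rotation phases have unit modulus)

P=0.9948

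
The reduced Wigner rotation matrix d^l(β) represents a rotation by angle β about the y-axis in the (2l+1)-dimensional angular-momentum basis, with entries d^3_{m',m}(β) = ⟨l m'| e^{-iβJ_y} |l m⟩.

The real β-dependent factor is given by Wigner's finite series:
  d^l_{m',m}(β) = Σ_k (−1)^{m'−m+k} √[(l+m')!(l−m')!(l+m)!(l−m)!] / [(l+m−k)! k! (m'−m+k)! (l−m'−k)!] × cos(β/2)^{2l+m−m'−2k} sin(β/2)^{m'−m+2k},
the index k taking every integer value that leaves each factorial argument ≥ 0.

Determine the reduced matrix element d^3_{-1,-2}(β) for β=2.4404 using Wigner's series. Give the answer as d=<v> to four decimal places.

d=0.1981

d^3_{-1,-2}(β=2.4404) via Wigner's sum:
With c≡cos(β/2)=0.343458 and s≡sin(β/2)=0.939168, N=[2·24·1·120]^{1/2}=75.894664
The bounds max(0,m−m')=0 and min(l+m,l−m')=1 give 2 terms
  k=0: (−1)^1·75.8947/(24)·0.3435^5·0.9392^1 = -0.014194
  k=1: (−1)^2·75.8947/(12)·0.3435^3·0.9392^3 = +0.212266
d^3_{-1,-2}(2.4404) = -0.014194 +0.212266 = +0.198072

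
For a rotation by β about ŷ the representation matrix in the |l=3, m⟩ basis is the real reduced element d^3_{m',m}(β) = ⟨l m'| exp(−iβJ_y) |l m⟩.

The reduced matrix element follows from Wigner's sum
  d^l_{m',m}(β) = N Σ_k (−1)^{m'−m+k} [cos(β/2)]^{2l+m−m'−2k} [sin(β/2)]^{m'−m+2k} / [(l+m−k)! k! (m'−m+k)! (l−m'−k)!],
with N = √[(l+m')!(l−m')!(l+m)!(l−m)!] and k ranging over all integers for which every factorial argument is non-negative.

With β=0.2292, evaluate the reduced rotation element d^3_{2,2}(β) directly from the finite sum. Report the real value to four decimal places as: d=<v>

d=0.8976

d^3_{2,2}(β=0.2292) via Wigner's sum:
With c≡cos(β/2)=0.993441 and s≡sin(β/2)=0.114349, N=[120·1·120·1]^{1/2}=120.000000
k: max(0,(2)−(2))=0 … min(3+(2),3−(2))=1
  k=0: (−1)^0·120.0000/(120)·0.9934^6·0.1143^0 = +0.961283
  k=1: (−1)^1·120.0000/(24)·0.9934^4·0.1143^2 = -0.063680
d^3_{2,2}(0.2292) = +0.961283 -0.063680 = +0.897603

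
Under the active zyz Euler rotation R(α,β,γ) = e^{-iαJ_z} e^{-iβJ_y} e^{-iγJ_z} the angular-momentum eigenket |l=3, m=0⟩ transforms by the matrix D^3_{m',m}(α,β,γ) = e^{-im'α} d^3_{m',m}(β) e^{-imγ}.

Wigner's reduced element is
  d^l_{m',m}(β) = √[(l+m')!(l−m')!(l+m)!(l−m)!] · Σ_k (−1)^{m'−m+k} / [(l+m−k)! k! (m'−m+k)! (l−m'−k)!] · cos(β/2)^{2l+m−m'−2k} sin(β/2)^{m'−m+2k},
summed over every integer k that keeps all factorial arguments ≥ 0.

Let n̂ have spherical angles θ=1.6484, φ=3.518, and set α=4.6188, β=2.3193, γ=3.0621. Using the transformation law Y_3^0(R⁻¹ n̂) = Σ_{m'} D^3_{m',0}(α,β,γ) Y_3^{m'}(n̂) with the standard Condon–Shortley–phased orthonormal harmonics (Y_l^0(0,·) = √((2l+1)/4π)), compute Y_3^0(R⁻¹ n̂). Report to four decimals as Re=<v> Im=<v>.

Re=-0.3241 Im=0.0000

Need the full column D^3_{m',0} for m'=−3..3 at α=4.6188, β=2.3193, γ=3.0621.
cos(β/2)=0.399660, sin(β/2)=0.916663
d^3_{-3,0}: single k=3 term ⇒ +0.219896;  D = +0.060932+0.211286i
d^3_{-2,0}: k∈[2..3] ⇒ +0.117421 -0.617707 = -0.500286;  D = +0.491547-0.093097i
d^3_{-1,0}: k∈[1..3] ⇒ +0.032378 -0.510993 +0.896047 = +0.417433;  D = -0.039010-0.415606i
d^3_{0,0}: k∈[0..3] ⇒ +0.004075 -0.192942 +1.014995 -0.593279 = +0.232850;  D = +0.232850+0.000000i
d^3_{1,0}: k∈[0..2] ⇒ -0.032378 +0.510993 -0.896047 = -0.417433;  D = +0.039010-0.415606i
d^3_{2,0}: k∈[0..1] ⇒ +0.117421 -0.617707 = -0.500286;  D = +0.491547+0.093097i
d^3_{3,0}: single k=0 term ⇒ -0.219896;  D = -0.060932+0.211286i
Y_3^{m'}(θ=1.6484,φ=3.518) and Σ D·Y over m':
  (+0.0609+0.2113i)·(-0.1767+0.3738i)  (+0.4915-0.0931i)·(-0.0575+0.0538i)  (-0.0390-0.4156i)·(+0.2906-0.1149i)  (+0.2328+0.0000i)·(+0.0859+0.0000i)  (+0.0390-0.4156i)·(-0.2906-0.1149i)  (+0.4915+0.0931i)·(-0.0575-0.0538i)  (-0.0609+0.2113i)·(+0.1767+0.3738i)
Y_3^0(R⁻¹ n̂) = -0.324127+0.000000i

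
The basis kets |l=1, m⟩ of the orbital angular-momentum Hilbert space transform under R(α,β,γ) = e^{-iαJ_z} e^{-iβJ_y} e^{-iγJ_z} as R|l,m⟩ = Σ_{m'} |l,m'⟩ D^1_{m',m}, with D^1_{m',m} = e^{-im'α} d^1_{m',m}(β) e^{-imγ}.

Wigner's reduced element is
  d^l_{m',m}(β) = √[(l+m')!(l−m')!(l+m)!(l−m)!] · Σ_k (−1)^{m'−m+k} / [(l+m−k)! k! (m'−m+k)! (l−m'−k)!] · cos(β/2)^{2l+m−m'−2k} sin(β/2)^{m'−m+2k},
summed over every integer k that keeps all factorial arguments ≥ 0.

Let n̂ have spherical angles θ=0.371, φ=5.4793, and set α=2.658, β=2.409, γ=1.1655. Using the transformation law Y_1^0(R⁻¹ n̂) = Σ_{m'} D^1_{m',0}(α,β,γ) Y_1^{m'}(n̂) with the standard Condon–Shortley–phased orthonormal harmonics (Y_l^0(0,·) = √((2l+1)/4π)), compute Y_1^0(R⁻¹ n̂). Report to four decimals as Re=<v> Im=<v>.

Need the full column D^1_{m',0} for m'=−1..1 at α=2.658, β=2.409, γ=1.1655.
cos(β/2)=0.358160, sin(β/2)=0.933660
d^1_{-1,0}: single k=1 term ⇒ +0.472913;  D = -0.418684+0.219887i
d^1_{0,0}: k∈[0..1] ⇒ +0.128279 -0.871721 = -0.743443;  D = -0.743443+0.000000i
d^1_{1,0}: single k=0 term ⇒ -0.472913;  D = +0.418684+0.219887i
Y_1^{m'}(θ=0.371,φ=5.4793) and Σ D·Y over m':
  (-0.4187+0.2199i)·(+0.0869+0.0902i)  (-0.7434+0.0000i)·(+0.4554+0.0000i)  (+0.4187+0.2199i)·(-0.0869+0.0902i)
Y_1^0(R⁻¹ n̂) = -0.450982+0.000000i

Re=-0.4510 Im=0.0000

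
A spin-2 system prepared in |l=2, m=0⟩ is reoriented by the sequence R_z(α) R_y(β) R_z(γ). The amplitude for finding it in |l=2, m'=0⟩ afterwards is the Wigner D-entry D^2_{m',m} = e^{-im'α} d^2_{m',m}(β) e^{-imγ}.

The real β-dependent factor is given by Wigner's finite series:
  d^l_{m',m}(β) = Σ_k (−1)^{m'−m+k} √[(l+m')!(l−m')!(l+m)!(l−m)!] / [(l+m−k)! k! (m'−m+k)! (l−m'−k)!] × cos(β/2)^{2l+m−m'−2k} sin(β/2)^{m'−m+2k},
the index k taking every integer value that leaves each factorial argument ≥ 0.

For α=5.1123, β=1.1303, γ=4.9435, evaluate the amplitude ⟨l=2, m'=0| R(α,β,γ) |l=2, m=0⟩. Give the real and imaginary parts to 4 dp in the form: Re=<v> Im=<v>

D^2_{0,0}(5.1123,1.1303,4.9435) = e^{-i·0·5.1123}·d^2_{0,0}(1.1303)·e^{-i·0·4.9435}. Compute d first:
Half-angle: c=0.844508, s=0.535542. N=√(2·2·2·2)=4.000000
The bounds max(0,m−m')=0 and min(l+m,l−m')=2 give 3 terms
  k=0: (−1)^0·4.0000/(4)·0.8445^4·0.5355^0 = +0.508646
  k=1: (−1)^1·4.0000/(1)·0.8445^2·0.5355^2 = -0.818193
  k=2: (−1)^2·4.0000/(4)·0.8445^0·0.5355^4 = +0.082258
d^2_{0,0}(1.1303) = +0.508646 -0.818193 +0.082258 = -0.227289
D = (+1.000000+0.000000i)·(-0.227289)·(+1.000000+0.000000i) = -0.227289+0.000000i

Re=-0.2273 Im=0.0000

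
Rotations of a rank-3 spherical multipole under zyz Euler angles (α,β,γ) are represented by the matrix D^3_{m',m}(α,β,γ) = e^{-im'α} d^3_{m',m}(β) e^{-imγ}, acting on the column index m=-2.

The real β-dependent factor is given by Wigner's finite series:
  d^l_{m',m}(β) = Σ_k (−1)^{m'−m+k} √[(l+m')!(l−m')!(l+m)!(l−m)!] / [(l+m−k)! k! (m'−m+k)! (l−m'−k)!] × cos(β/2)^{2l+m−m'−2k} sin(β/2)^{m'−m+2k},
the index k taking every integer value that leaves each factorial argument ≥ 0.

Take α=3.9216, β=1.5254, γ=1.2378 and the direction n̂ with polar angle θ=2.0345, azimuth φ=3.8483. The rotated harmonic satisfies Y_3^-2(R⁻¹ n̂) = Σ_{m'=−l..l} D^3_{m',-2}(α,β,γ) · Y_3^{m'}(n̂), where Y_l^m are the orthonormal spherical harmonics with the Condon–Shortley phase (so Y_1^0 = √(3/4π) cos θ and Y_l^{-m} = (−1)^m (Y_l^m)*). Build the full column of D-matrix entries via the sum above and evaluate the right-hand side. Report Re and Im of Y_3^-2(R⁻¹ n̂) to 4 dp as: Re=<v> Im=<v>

Need the full column D^3_{m',-2} for m'=−3..3 at α=3.9216, β=1.5254, γ=1.2378.
cos(β/2)=0.722973, sin(β/2)=0.690876
d^3_{-3,-2}: single k=1 term ⇒ +0.334262;  D = -0.034446+0.332482i
d^3_{-2,-2}: k∈[0..1] ⇒ +0.142802 -0.652017 = -0.509216;  D = +0.318912+0.396983i
d^3_{-1,-2}: k∈[0..1] ⇒ -0.431530 +0.788129 = +0.356598;  D = +0.354283+0.040569i
d^3_{0,-2}: k∈[0..1] ⇒ +0.714249 -0.652237 = +0.062012;  D = -0.048760+0.038314i
d^3_{1,-2}: k∈[0..1] ⇒ -0.788129 +0.359851 = -0.428277;  D = -0.053309+0.424947i
d^3_{2,-2}: k∈[0..1] ⇒ +0.595408 -0.108743 = +0.486665;  D = +0.296538+0.385886i
d^3_{3,-2}: single k=0 term ⇒ -0.278739;  D = +0.276182+0.037675i
Y_3^{m'}(θ=2.0345,φ=3.8483) and Σ D·Y over m':
  (-0.0344+0.3325i)·(+0.1559+0.2546i)  (+0.3189+0.3970i)·(-0.0573+0.3611i)  (+0.3543+0.0406i)·(-0.0000+0.0000i)  (-0.0488+0.0383i)·(+0.3338+0.0000i)  (-0.0533+0.4249i)·(+0.0000+0.0000i)  (+0.2965+0.3859i)·(-0.0573-0.3611i)  (+0.2762+0.0377i)·(-0.1559+0.2546i)
Y_3^-2(R⁻¹ n̂) = -0.198249+0.083527i

Re=-0.1982 Im=0.0835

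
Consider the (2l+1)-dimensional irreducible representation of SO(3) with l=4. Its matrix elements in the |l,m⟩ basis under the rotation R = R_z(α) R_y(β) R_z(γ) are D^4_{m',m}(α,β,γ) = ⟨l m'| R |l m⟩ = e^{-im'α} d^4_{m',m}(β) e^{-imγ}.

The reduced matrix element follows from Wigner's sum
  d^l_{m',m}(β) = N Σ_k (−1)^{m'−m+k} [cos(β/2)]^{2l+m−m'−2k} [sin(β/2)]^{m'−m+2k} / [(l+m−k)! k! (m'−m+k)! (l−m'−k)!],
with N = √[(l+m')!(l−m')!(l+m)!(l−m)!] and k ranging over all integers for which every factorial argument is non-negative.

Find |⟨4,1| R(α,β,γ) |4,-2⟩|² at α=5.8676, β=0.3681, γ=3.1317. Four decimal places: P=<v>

P=0.0057

D^4_{1,-2}(5.8676,0.3681,3.1317) = e^{-i·1·5.8676}·d^4_{1,-2}(0.3681)·e^{-i·-2·3.1317}. Compute d first:
With c≡cos(β/2)=0.983111 and s≡sin(β/2)=0.183013, N=[120·6·2·720]^{1/2}=1018.233765
The bounds max(0,m−m')=0 and min(l+m,l−m')=2 give 3 terms
  k=0: (−1)^3·1018.2338/(72)·0.9831^5·0.1830^3 = -0.079610
  k=1: (−1)^4·1018.2338/(48)·0.9831^3·0.1830^5 = +0.004138
  k=2: (−1)^5·1018.2338/(240)·0.9831^1·0.1830^7 = -0.000029
d^4_{1,-2}(0.3681) = -0.079610 +0.004138 -0.000029 = -0.075501
|D^4_{1,-2}|² = |d^4_{1,-2}(β)|² = (-0.075501)² = 0.005700 (the z-rotation phases have unit modulus)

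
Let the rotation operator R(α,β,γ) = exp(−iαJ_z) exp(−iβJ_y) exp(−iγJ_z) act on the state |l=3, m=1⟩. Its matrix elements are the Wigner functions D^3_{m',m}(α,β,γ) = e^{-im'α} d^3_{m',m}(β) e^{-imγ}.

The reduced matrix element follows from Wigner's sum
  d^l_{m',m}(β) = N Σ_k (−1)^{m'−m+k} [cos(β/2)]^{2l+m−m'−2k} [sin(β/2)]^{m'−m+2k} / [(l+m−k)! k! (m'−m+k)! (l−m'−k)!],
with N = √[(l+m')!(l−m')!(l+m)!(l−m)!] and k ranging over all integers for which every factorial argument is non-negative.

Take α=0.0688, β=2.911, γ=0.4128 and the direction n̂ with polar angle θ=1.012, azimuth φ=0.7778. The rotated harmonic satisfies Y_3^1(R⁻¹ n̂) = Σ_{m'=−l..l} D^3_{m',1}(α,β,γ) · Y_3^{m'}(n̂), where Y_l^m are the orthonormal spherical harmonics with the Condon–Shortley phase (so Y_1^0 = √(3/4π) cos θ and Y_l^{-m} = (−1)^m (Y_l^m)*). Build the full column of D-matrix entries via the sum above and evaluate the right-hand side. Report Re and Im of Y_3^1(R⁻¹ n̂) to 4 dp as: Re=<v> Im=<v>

Re=-0.0478 Im=0.0831

Need the full column D^3_{m',1} for m'=−3..3 at α=0.0688, β=2.911, γ=0.4128.
cos(β/2)=0.115041, sin(β/2)=0.993361
d^3_{-3,1}: single k=4 term ⇒ +0.049909;  D = +0.048850-0.010228i
d^3_{-2,1}: k∈[3..4] ⇒ +0.009439 -0.351875 = -0.342436;  D = -0.329550+0.093053i
d^3_{-1,1}: k∈[2..4] ⇒ +0.001037 -0.103092 +0.960820 = +0.858765;  D = +0.808453-0.289623i
d^3_{0,1}: k∈[1..3] ⇒ +0.000069 -0.015509 +0.385459 = +0.370019;  D = +0.338938-0.148443i
d^3_{1,1}: k∈[0..2] ⇒ +0.000002 -0.001383 +0.077319 = +0.075938;  D = +0.067301-0.035175i
d^3_{2,1}: k∈[0..1] ⇒ -0.000063 +0.009439 = +0.009375;  D = +0.007991-0.004904i
d^3_{3,1}: single k=0 term ⇒ +0.000669;  D = +0.000545-0.000388i
Y_3^{m'}(θ=1.012,φ=0.7778) and Σ D·Y over m':
  (+0.0488-0.0102i)·(-0.1757-0.1839i)  (-0.3296+0.0931i)·(+0.0059-0.3895i)  (+0.8085-0.2896i)·(+0.0791-0.0779i)  (+0.3389-0.1484i)·(-0.3155+0.0000i)  (+0.0673-0.0352i)·(-0.0791-0.0779i)  (+0.0080-0.0049i)·(+0.0059+0.3895i)  (+0.0005-0.0004i)·(+0.1757-0.1839i)
Y_3^1(R⁻¹ n̂) = -0.047782+0.083065i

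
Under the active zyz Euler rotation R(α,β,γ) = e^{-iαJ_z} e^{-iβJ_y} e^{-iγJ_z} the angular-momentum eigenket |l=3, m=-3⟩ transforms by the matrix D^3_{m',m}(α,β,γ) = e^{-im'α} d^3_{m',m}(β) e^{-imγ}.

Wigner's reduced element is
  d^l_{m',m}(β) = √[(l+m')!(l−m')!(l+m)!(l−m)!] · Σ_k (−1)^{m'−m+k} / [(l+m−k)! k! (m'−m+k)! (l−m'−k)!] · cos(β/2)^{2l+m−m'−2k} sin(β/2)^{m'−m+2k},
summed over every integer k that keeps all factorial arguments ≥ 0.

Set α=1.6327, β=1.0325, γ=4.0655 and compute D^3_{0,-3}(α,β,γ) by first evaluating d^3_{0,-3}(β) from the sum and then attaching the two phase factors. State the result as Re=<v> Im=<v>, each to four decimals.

Re=-0.3299 Im=0.1279

D^3_{0,-3}(1.6327,1.0325,4.0655) = e^{-i·0·1.6327}·d^3_{0,-3}(1.0325)·e^{-i·-3·4.0655}. Compute d first:
c=cos(1.0325/2)=0.869676, s=sin(1.0325/2)=0.493622; N=√[6·6·1·720]=160.996894
k∈{0} keeps every argument non-negative
  k=0: (−1)^3·160.9969/(36)·0.8697^3·0.4936^3 = -0.353812
d^3_{0,-3}(1.0325) = -0.353812
Attach z-rotation phases: D = e^{-i(0)(1.6327)}·(-0.353812)·e^{-i(-3)(4.0655)} = -0.329885+0.127901i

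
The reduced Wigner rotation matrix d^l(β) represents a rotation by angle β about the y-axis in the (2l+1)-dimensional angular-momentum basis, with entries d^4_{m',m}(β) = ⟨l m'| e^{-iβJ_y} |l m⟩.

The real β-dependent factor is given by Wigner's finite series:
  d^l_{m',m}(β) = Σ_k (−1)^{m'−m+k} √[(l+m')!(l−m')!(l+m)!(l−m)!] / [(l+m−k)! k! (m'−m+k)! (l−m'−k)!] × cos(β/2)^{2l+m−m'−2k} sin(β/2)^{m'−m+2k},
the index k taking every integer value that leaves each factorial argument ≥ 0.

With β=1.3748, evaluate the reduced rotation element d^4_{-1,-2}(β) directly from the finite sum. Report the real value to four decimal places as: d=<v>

d^4_{-1,-2}(β=1.3748) via Wigner's sum:
c=cos(1.3748/2)=0.772898, s=sin(1.3748/2)=0.634530; N=√[6·120·2·720]=1018.233765
Admissible k: 0..2 (factorial args all ≥0)
  k=0: (−1)^1·1018.2338/(240)·0.7729^7·0.6345^1 = -0.443553
  k=1: (−1)^2·1018.2338/(48)·0.7729^5·0.6345^3 = +1.494770
  k=2: (−1)^3·1018.2338/(72)·0.7729^3·0.6345^5 = -0.671649
d^4_{-1,-2}(1.3748) = -0.443553 +1.494770 -0.671649 = +0.379568

d=0.3796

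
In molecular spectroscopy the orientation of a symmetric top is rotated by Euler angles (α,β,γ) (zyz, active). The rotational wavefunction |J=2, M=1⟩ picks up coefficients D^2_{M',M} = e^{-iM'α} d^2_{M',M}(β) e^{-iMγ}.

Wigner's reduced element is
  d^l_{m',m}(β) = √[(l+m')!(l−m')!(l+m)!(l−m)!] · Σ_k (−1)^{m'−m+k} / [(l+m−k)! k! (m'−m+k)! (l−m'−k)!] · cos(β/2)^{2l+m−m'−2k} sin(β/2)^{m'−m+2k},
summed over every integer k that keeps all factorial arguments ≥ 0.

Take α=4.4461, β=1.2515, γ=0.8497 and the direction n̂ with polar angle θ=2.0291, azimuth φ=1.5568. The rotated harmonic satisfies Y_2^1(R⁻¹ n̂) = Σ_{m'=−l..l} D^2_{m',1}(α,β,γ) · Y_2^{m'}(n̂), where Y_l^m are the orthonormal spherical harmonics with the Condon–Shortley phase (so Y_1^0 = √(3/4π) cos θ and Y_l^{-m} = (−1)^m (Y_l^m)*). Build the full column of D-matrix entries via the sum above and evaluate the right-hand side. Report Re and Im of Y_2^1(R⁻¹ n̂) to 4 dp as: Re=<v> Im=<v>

Re=-0.0527 Im=-0.1924

Need the full column D^2_{m',1} for m'=−2..2 at α=4.4461, β=1.2515, γ=0.8497.
cos(β/2)=0.810524, sin(β/2)=0.585705
d^2_{-2,1}: single k=3 term ⇒ +0.325712;  D = -0.061040+0.319941i
d^2_{-1,1}: k∈[2..3] ⇒ +0.676101 -0.117684 = +0.558417;  D = -0.501651-0.245307i
d^2_{0,1}: k∈[1..2] ⇒ +0.763928 -0.398914 = +0.365014;  D = +0.240986-0.274156i
d^2_{1,1}: k∈[0..1] ⇒ +0.431582 -0.676101 = -0.244518;  D = -0.134699-0.204072i
d^2_{2,1}: single k=0 term ⇒ -0.623745;  D = +0.592643-0.194504i
Y_2^{m'}(θ=2.0291,φ=1.5568) and Σ D·Y over m':
  (-0.0610+0.3199i)·(-0.3105-0.0087i)  (-0.5017-0.2453i)·(-0.0043+0.3065i)  (+0.2410-0.2742i)·(-0.1302+0.0000i)  (-0.1347-0.2041i)·(+0.0043+0.3065i)  (+0.5926-0.1945i)·(-0.3105+0.0087i)
Y_2^1(R⁻¹ n̂) = -0.052678-0.192440i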